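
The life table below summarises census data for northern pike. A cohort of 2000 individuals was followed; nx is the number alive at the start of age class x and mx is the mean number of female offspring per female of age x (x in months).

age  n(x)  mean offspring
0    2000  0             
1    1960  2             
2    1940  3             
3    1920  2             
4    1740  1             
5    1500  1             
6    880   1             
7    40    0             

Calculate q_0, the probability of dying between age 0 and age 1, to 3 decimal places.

lx = nx/n0 = nx/2000: 1, 0.98, 0.97, 0.96, 0.87, 0.75, 0.44, 0.02
q_0 = (l_0 − l_1) / l_0 = (1 − 0.98) / 1
     = 0.02 / 1 = 0.02 → 0.020

0.020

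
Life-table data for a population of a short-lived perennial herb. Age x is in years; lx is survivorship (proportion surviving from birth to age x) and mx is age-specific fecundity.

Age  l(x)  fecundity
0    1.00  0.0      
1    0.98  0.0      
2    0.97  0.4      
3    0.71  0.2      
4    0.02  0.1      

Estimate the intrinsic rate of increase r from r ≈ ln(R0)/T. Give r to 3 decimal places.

R0 = Σ lx·mx = 0 + 0 + 0.388 + 0.142 + 0.002 = 0.532
Σ x·lx·mx = 1.21; T = 1.21/0.532 = 2.27444…
r ≈ ln(R0)/T = ln(0.532)/2.27444… = -0.27748… → -0.277

-0.277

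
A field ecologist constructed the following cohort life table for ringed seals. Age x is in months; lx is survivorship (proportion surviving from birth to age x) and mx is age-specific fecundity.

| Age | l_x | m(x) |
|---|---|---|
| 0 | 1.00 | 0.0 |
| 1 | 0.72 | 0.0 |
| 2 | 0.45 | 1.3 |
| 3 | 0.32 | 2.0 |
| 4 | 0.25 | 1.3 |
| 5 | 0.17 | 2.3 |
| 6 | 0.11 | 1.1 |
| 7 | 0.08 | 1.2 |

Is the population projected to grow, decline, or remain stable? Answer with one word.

growing

R0 = Σ lx·mx = 0 + 0 + 0.585 + 0.64 + 0.325 + 0.391 + 0.121 + 0.096 = 2.158
R0 > 1, so the population is growing.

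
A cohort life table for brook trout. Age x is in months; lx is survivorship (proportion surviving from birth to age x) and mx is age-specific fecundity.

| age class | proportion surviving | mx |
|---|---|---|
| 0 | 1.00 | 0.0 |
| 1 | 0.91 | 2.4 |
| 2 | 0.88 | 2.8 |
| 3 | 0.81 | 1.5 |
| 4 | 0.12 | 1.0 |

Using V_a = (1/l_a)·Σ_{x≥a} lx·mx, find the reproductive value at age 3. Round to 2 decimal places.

lx·mx for x ≥ 3: 1.215, 0.12 → sum = 1.335
V_3 = 1.335 / l_3 = 1.335 / 0.81 = 1.648148… → 1.65

1.65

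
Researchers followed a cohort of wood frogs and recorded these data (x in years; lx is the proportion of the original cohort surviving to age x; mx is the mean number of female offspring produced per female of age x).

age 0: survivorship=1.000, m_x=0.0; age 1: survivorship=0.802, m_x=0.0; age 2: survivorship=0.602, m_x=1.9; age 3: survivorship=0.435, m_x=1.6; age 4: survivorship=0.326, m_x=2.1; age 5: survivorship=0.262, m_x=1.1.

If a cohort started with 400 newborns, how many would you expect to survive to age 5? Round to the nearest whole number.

105

Expected survivors = N0 · l_5 = 400 × 0.262 = 104.8 → 105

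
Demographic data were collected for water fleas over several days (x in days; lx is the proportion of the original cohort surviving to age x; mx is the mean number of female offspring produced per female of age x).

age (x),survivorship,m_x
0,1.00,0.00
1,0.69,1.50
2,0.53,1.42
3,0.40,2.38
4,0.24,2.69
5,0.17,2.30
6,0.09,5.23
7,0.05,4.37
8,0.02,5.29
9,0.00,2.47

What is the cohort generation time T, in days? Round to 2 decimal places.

3.31

lx·mx: 0, 1.035, 0.7526, 0.952, 0.6456, 0.391, 0.4707, 0.2185, 0.1058, 0 → R0 = 4.5712
x·lx·mx: 0, 1.035, 1.5052, 2.856, 2.5824, 1.955, 2.8242, 1.5295, 0.8464, 0 → Σ = 15.1337
T = 15.1337 / 4.5712 = 3.310662… → 3.31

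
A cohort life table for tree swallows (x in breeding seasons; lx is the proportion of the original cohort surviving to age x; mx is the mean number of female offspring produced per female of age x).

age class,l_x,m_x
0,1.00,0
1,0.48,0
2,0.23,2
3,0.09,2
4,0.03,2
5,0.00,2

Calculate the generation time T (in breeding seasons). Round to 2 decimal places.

2.43

lx·mx: 0, 0, 0.46, 0.18, 0.06, 0 → R0 = 0.7
x·lx·mx: 0, 0, 0.92, 0.54, 0.24, 0 → Σ = 1.7
T = 1.7 / 0.7 = 2.428571… → 2.43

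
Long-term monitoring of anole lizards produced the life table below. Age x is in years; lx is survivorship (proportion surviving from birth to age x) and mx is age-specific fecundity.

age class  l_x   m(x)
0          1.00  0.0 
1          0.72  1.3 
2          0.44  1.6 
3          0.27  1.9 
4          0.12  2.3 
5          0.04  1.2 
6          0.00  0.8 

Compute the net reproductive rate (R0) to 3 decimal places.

2.477

lx·mx by age: 0, 0.936, 0.704, 0.513, 0.276, 0.048, 0
R0 = Σ lx·mx = 2.477 → 2.477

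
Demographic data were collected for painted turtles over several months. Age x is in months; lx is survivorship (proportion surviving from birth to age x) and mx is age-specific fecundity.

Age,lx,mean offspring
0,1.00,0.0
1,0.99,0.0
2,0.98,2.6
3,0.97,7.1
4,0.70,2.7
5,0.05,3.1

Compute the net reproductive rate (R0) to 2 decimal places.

11.48

lx·mx by age: 0, 0, 2.548, 6.887, 1.89, 0.155
R0 = Σ lx·mx = 11.48 → 11.48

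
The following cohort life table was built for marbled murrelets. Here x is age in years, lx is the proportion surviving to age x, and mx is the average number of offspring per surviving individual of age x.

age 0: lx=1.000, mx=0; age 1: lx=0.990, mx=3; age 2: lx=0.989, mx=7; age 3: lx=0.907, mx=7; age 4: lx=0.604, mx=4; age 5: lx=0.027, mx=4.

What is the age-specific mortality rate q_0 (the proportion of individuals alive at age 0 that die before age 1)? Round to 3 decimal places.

q_0 = (l_0 − l_1) / l_0 = (1 − 0.99) / 1
     = 0.01 / 1 = 0.01 → 0.010

0.010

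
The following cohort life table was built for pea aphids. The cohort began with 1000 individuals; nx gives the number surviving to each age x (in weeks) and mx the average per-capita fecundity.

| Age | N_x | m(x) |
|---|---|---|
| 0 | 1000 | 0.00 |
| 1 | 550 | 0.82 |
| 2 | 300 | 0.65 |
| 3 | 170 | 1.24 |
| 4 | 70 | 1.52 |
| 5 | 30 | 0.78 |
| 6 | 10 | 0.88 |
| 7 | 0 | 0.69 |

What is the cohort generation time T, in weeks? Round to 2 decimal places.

lx = nx/n0 = nx/1000: 1, 0.55, 0.3, 0.17, 0.07, 0.03, 0.01, 0
lx·mx: 0, 0.451, 0.195, 0.2108, 0.1064, 0.0234, 0.0088, 0 → R0 = 0.9954
x·lx·mx: 0, 0.451, 0.39, 0.6324, 0.4256, 0.117, 0.0528, 0 → Σ = 2.0688
T = 2.0688 / 0.9954 = 2.07836… → 2.08

2.08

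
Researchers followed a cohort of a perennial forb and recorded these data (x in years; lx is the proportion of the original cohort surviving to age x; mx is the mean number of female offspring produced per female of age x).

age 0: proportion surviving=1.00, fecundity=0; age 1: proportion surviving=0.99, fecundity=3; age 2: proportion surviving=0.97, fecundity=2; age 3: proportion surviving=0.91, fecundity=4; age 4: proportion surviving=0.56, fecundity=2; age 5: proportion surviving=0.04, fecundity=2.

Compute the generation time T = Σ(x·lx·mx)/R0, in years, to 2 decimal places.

lx·mx: 0, 2.97, 1.94, 3.64, 1.12, 0.08 → R0 = 9.75
x·lx·mx: 0, 2.97, 3.88, 10.92, 4.48, 0.4 → Σ = 22.65
T = 22.65 / 9.75 = 2.323077… → 2.32

2.32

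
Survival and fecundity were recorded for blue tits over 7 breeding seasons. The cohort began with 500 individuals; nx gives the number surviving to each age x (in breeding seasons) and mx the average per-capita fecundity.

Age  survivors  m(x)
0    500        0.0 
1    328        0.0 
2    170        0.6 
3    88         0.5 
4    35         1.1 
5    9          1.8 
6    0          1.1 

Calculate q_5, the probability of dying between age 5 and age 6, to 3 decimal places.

1.000

lx = nx/n0 = nx/500: 1, 0.656, 0.34, 0.176, 0.07, 0.018, 0
q_5 = (l_5 − l_6) / l_5 = (0.018 − 0) / 0.018
     = 0.018 / 0.018 = 1 → 1.000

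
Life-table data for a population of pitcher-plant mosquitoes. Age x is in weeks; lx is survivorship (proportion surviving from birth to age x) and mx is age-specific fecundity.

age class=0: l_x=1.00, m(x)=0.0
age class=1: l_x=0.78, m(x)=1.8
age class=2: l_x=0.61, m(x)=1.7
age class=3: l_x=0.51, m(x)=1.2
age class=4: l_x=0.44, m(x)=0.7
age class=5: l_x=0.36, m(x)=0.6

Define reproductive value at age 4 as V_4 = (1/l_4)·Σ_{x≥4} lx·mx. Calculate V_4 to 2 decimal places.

1.19

lx·mx for x ≥ 4: 0.308, 0.216 → sum = 0.524
V_4 = 0.524 / l_4 = 0.524 / 0.44 = 1.190909… → 1.19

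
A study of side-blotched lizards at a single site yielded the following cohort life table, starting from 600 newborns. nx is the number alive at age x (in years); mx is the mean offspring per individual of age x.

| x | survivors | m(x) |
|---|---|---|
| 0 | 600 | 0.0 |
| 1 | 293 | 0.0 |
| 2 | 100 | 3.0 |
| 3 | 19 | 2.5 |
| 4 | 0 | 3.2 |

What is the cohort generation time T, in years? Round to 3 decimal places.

lx = nx/n0 = nx/600: 1, 0.48833…, 0.16667…, 0.03167…, 0
lx·mx: 0, 0, 0.5…, 0.079167…, 0 → R0 = 0.579167…
x·lx·mx: 0, 0, 1…, 0.2375…, 0 → Σ = 1.2375…
T = 1.2375… / 0.579167… = 2.136691… → 2.137

2.137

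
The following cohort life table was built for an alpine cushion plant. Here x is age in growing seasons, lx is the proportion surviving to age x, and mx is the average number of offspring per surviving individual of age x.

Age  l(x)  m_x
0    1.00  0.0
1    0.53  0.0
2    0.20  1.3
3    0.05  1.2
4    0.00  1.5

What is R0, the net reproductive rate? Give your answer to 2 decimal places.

0.32

lx·mx by age: 0, 0, 0.26, 0.06, 0
R0 = Σ lx·mx = 0.32 → 0.32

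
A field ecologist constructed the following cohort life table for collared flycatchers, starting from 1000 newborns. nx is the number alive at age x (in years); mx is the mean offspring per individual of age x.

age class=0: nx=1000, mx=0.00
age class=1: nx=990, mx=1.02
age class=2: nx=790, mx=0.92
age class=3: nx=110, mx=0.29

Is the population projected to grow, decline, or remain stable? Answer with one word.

growing

lx = nx/n0 = nx/1000: 1, 0.99, 0.79, 0.11
R0 = Σ lx·mx = 0 + 1.0098 + 0.7268 + 0.0319 = 1.7685
R0 > 1, so the population is growing.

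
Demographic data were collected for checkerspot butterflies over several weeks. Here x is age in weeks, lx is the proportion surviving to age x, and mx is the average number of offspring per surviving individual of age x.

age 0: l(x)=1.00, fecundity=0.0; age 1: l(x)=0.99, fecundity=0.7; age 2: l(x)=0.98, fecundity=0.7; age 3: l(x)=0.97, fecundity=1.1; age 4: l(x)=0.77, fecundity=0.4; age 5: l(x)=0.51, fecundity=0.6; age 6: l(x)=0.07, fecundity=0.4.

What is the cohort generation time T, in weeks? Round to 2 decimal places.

2.65

lx·mx: 0, 0.693, 0.686, 1.067, 0.308, 0.306, 0.028 → R0 = 3.088
x·lx·mx: 0, 0.693, 1.372, 3.201, 1.232, 1.53, 0.168 → Σ = 8.196
T = 8.196 / 3.088 = 2.654145… → 2.65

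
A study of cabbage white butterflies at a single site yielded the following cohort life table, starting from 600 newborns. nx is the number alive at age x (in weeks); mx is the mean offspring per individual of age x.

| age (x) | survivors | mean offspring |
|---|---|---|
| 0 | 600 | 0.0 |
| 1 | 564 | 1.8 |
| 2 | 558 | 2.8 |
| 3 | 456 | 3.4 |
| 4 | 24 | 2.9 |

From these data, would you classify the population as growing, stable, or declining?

lx = nx/n0 = nx/600: 1, 0.94, 0.93, 0.76, 0.04
R0 = Σ lx·mx = 0 + 1.692 + 2.604 + 2.584 + 0.116 = 6.996
R0 > 1, so the population is growing.

growing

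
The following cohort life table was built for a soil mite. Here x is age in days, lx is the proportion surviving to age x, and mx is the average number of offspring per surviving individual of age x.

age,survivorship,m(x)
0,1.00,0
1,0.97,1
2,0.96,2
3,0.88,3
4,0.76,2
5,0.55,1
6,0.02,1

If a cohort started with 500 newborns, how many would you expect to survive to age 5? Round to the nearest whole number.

275

Expected survivors = N0 · l_5 = 500 × 0.55 = 275 → 275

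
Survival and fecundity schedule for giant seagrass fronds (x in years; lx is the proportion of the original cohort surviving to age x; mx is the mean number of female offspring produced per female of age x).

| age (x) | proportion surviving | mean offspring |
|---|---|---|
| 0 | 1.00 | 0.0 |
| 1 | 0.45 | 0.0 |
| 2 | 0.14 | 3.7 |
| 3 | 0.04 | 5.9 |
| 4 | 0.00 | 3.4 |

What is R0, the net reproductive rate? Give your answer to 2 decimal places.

0.75

lx·mx by age: 0, 0, 0.518, 0.236, 0
R0 = Σ lx·mx = 0.754 → 0.75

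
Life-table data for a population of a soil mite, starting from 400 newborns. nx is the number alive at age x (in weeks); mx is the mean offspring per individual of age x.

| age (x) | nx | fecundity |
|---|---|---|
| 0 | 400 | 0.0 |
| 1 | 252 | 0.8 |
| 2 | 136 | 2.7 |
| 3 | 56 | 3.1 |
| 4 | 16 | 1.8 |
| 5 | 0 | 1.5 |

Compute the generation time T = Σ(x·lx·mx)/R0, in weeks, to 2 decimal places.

2.04

lx = nx/n0 = nx/400: 1, 0.63, 0.34, 0.14, 0.04, 0
lx·mx: 0, 0.504, 0.918, 0.434, 0.072, 0 → R0 = 1.928
x·lx·mx: 0, 0.504, 1.836, 1.302, 0.288, 0 → Σ = 3.93
T = 3.93 / 1.928 = 2.038382… → 2.04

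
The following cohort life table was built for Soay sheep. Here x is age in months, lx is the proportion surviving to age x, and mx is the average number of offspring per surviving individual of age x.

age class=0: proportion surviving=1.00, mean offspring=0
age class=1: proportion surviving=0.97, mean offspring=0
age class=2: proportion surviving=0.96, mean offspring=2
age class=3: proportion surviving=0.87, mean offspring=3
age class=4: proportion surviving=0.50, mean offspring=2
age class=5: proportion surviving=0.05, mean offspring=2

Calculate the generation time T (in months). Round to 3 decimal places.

lx·mx: 0, 0, 1.92, 2.61, 1, 0.1 → R0 = 5.63
x·lx·mx: 0, 0, 3.84, 7.83, 4, 0.5 → Σ = 16.17
T = 16.17 / 5.63 = 2.872114… → 2.872

2.872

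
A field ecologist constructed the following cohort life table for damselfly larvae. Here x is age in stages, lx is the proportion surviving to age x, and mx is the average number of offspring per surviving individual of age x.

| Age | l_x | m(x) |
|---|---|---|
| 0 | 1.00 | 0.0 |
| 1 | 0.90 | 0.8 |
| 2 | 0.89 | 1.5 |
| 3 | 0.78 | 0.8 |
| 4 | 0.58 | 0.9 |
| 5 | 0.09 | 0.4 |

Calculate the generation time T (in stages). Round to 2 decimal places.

lx·mx: 0, 0.72, 1.335, 0.624, 0.522, 0.036 → R0 = 3.237
x·lx·mx: 0, 0.72, 2.67, 1.872, 2.088, 0.18 → Σ = 7.53
T = 7.53 / 3.237 = 2.326228… → 2.33

2.33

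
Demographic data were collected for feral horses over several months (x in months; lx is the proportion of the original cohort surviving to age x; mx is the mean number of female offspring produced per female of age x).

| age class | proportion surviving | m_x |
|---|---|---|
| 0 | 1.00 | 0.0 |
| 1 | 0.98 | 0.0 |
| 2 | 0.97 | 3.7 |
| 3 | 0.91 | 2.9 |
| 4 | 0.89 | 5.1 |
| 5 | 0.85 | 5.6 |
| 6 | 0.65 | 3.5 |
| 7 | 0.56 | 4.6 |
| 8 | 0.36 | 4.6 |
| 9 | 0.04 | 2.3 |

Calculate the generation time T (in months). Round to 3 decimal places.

4.647

lx·mx: 0, 0, 3.589, 2.639, 4.539, 4.76, 2.275, 2.576, 1.656, 0.092 → R0 = 22.126
x·lx·mx: 0, 0, 7.178, 7.917, 18.156, 23.8, 13.65, 18.032, 13.248, 0.828 → Σ = 102.809
T = 102.809 / 22.126 = 4.646524… → 4.647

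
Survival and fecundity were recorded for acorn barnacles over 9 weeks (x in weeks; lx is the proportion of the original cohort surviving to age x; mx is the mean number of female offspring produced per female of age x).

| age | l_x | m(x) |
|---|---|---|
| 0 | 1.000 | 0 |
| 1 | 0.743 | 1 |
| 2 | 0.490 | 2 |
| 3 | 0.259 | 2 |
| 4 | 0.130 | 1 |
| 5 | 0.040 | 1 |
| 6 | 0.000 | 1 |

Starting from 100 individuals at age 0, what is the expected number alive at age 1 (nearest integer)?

74

Expected survivors = N0 · l_1 = 100 × 0.743 = 74.3 → 74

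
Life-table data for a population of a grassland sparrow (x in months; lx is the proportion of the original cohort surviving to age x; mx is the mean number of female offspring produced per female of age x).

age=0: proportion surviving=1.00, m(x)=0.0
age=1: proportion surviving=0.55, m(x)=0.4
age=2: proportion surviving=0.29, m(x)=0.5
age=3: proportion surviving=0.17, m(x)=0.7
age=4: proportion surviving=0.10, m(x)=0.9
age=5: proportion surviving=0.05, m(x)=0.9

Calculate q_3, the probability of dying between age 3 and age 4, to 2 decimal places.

q_3 = (l_3 − l_4) / l_3 = (0.17 − 0.1) / 0.17
     = 0.07 / 0.17 = 0.411765… → 0.41

0.41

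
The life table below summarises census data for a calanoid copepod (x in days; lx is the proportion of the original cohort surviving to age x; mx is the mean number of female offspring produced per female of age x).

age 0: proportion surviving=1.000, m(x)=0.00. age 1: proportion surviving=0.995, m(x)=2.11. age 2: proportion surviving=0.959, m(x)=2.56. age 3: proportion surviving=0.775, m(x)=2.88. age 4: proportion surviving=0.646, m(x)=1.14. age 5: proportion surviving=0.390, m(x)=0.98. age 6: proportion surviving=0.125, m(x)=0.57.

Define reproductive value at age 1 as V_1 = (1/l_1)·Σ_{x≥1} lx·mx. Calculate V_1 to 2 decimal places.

lx·mx for x ≥ 1: 2.09945, 2.45504, 2.232, 0.73644, 0.3822, 0.07125 → sum = 7.97638
V_1 = 7.97638 / l_1 = 7.97638 / 0.995 = 8.016462… → 8.02

8.02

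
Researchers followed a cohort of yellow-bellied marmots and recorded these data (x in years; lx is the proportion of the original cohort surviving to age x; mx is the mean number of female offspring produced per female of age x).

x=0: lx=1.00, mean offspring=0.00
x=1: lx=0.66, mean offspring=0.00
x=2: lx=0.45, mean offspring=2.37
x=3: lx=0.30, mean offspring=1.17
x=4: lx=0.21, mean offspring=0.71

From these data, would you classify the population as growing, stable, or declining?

R0 = Σ lx·mx = 0 + 0 + 1.0665 + 0.351 + 0.1491 = 1.5666
R0 > 1, so the population is growing.

growing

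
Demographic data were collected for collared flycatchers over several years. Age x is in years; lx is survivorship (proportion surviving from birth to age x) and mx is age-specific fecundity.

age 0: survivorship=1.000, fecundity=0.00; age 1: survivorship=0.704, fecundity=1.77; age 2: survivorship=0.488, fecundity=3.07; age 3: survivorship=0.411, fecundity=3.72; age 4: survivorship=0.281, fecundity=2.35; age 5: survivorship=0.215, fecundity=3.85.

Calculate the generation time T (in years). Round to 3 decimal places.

lx·mx: 0, 1.24608, 1.49816, 1.52892, 0.66035, 0.82775 → R0 = 5.76126
x·lx·mx: 0, 1.24608, 2.99632, 4.58676, 2.6414, 4.13875 → Σ = 15.60931
T = 15.60931 / 5.76126 = 2.709357… → 2.709

2.709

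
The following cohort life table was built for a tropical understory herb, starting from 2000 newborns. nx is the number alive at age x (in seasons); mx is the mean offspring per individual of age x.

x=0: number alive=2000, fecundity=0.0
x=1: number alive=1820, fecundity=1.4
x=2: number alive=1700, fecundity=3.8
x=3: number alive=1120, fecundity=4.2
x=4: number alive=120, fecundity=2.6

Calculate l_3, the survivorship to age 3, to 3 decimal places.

0.560

l_3 = n_3/n_0 = 1120/2000 = 0.56 → 0.560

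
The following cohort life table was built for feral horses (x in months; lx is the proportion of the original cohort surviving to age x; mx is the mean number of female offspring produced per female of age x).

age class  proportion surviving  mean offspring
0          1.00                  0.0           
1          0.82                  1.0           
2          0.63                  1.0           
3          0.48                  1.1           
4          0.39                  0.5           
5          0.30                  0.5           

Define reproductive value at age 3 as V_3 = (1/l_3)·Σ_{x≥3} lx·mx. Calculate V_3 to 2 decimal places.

1.82

lx·mx for x ≥ 3: 0.528, 0.195, 0.15 → sum = 0.873
V_3 = 0.873 / l_3 = 0.873 / 0.48 = 1.81875 → 1.82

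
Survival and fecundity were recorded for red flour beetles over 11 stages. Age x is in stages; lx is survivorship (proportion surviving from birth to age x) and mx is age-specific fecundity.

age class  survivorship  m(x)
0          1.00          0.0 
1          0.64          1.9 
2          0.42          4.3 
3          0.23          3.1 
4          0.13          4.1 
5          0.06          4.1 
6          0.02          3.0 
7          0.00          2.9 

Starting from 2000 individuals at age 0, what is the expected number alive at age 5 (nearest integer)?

Expected survivors = N0 · l_5 = 2000 × 0.06 = 120 → 120

120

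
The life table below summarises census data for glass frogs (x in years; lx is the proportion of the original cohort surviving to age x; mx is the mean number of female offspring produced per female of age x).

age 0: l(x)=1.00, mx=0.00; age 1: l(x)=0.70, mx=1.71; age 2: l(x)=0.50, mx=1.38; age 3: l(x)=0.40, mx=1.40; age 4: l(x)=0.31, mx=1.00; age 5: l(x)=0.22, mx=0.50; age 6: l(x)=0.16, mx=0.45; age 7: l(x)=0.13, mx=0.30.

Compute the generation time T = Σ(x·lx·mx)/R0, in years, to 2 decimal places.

2.27

lx·mx: 0, 1.197, 0.69, 0.56, 0.31, 0.11, 0.072, 0.039 → R0 = 2.978
x·lx·mx: 0, 1.197, 1.38, 1.68, 1.24, 0.55, 0.432, 0.273 → Σ = 6.752
T = 6.752 / 2.978 = 2.267293… → 2.27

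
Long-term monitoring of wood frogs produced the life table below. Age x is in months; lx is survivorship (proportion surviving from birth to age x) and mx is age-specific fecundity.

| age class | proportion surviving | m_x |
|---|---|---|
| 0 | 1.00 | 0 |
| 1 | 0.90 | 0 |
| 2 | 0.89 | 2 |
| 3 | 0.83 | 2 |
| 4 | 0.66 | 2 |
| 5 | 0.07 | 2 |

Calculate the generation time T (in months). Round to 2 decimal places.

2.96

lx·mx: 0, 0, 1.78, 1.66, 1.32, 0.14 → R0 = 4.9
x·lx·mx: 0, 0, 3.56, 4.98, 5.28, 0.7 → Σ = 14.52
T = 14.52 / 4.9 = 2.963265… → 2.96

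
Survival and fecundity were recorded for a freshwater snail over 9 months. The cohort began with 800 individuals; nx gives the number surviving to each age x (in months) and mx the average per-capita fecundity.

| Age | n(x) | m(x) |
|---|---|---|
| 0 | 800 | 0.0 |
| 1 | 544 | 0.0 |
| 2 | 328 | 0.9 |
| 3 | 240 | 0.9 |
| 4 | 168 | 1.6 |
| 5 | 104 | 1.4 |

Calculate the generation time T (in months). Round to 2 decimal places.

lx = nx/n0 = nx/800: 1, 0.68, 0.41, 0.3, 0.21, 0.13
lx·mx: 0, 0, 0.369, 0.27, 0.336, 0.182 → R0 = 1.157
x·lx·mx: 0, 0, 0.738, 0.81, 1.344, 0.91 → Σ = 3.802
T = 3.802 / 1.157 = 3.286085… → 3.29

3.29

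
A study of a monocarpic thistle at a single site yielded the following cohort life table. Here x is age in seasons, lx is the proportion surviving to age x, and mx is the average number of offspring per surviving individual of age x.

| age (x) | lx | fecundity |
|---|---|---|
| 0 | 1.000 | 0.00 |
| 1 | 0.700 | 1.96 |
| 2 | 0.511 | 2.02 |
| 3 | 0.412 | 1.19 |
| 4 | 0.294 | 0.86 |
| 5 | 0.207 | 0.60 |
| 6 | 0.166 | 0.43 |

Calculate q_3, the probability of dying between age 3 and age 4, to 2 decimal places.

0.29

q_3 = (l_3 − l_4) / l_3 = (0.412 − 0.294) / 0.412
     = 0.118 / 0.412 = 0.286408… → 0.29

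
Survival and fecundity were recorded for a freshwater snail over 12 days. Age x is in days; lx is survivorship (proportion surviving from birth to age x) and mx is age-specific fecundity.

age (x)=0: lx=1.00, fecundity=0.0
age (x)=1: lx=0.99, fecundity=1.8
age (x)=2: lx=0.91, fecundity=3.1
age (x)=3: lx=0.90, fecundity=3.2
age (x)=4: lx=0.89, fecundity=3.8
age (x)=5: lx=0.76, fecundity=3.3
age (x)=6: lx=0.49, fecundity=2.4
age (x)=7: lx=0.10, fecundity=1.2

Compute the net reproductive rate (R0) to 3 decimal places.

14.669

lx·mx by age: 0, 1.782, 2.821, 2.88, 3.382, 2.508, 1.176, 0.12
R0 = Σ lx·mx = 14.669 → 14.669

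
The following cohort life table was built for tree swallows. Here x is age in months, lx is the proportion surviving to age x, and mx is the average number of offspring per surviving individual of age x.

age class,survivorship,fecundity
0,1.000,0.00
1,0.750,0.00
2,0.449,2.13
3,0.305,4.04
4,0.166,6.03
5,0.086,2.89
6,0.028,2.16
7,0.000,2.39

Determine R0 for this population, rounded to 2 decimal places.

lx·mx by age: 0, 0, 0.95637, 1.2322, 1.00098, 0.24854, 0.06048, 0
R0 = Σ lx·mx = 3.49857 → 3.50

3.50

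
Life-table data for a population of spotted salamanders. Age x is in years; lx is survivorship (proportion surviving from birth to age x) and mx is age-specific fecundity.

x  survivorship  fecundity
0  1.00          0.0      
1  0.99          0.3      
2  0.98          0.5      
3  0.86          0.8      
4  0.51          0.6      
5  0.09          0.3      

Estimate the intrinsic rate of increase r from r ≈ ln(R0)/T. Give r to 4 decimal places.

R0 = Σ lx·mx = 0 + 0.297 + 0.49 + 0.688 + 0.306 + 0.027 = 1.808
Σ x·lx·mx = 4.7; T = 4.7/1.808 = 2.59956…
r ≈ ln(R0)/T = ln(1.808)/2.59956… = 0.227816… → 0.2278

0.2278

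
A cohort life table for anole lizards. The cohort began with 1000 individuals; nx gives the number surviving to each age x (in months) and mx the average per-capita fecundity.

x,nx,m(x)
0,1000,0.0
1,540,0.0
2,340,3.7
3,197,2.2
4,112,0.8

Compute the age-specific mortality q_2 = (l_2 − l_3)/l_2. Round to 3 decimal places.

lx = nx/n0 = nx/1000: 1, 0.54, 0.34, 0.197, 0.112
q_2 = (l_2 − l_3) / l_2 = (0.34 − 0.197) / 0.34
     = 0.143 / 0.34 = 0.420588… → 0.421

0.421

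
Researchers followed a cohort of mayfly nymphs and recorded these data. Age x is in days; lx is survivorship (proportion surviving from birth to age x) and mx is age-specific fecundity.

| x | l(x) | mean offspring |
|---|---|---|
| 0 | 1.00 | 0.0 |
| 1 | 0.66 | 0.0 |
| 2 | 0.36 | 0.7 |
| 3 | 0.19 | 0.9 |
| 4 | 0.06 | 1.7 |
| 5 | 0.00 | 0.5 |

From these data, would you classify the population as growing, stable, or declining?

R0 = Σ lx·mx = 0 + 0 + 0.252 + 0.171 + 0.102 + 0 = 0.525
R0 < 1, so the population is declining.

declining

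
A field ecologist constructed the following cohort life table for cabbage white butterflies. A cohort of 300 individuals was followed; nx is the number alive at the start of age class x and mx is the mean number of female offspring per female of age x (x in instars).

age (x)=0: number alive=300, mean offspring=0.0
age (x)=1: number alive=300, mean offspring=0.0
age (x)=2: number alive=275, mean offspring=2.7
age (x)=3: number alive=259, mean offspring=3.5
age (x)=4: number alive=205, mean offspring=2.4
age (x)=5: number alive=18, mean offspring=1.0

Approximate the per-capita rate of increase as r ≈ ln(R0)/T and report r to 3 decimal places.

0.680

lx = nx/n0 = nx/300: 1, 1, 0.91667…, 0.86333…, 0.68333…, 0.06
R0 = Σ lx·mx = 0 + 0 + 2.475… + 3.02167… + 1.64… + 0.06 = 7.196667…
Σ x·lx·mx = 20.875…; T = 20.875…/7.196667… = 2.90065…
r ≈ ln(R0)/T = ln(7.196667…)/2.90065… = 0.68041… → 0.680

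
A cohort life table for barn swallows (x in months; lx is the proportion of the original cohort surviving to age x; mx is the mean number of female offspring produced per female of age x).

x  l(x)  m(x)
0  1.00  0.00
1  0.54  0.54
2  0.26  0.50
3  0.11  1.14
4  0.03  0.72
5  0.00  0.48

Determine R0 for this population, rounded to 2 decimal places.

0.57

lx·mx by age: 0, 0.2916, 0.13, 0.1254, 0.0216, 0
R0 = Σ lx·mx = 0.5686 → 0.57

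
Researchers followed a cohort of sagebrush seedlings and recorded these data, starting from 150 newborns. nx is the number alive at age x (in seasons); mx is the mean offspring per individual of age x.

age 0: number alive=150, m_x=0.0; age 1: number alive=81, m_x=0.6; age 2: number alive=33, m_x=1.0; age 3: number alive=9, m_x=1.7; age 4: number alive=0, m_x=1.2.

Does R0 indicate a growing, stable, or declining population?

declining

lx = nx/n0 = nx/150: 1, 0.54, 0.22, 0.06, 0
R0 = Σ lx·mx = 0 + 0.324 + 0.22 + 0.102 + 0 = 0.646
R0 < 1, so the population is declining.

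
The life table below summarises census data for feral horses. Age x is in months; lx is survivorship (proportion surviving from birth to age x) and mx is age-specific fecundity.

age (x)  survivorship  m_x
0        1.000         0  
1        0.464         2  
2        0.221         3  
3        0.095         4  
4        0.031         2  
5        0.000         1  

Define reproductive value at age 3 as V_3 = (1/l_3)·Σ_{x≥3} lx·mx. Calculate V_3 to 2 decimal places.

4.65

lx·mx for x ≥ 3: 0.38, 0.062, 0 → sum = 0.442
V_3 = 0.442 / l_3 = 0.442 / 0.095 = 4.652632… → 4.65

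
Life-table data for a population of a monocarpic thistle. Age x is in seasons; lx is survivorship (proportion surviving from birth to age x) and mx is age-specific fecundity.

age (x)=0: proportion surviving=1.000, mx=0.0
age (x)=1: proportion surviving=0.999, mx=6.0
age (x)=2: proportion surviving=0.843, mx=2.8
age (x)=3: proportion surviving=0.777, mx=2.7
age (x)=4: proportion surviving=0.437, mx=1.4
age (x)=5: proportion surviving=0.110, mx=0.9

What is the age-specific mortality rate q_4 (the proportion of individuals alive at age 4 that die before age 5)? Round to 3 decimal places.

q_4 = (l_4 − l_5) / l_4 = (0.437 − 0.11) / 0.437
     = 0.327 / 0.437 = 0.748284… → 0.748

0.748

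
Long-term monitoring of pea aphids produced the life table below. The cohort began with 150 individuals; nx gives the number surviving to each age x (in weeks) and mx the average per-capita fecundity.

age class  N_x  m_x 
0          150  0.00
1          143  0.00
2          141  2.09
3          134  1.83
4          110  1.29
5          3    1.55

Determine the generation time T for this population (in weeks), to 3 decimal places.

lx = nx/n0 = nx/150: 1, 0.95333…, 0.94, 0.89333…, 0.73333…, 0.02
lx·mx: 0, 0, 1.9646, 1.6348…, 0.946…, 0.031 → R0 = 4.5764…
x·lx·mx: 0, 0, 3.9292, 4.9044…, 3.784…, 0.155 → Σ = 12.7726…
T = 12.7726… / 4.5764… = 2.790971… → 2.791

2.791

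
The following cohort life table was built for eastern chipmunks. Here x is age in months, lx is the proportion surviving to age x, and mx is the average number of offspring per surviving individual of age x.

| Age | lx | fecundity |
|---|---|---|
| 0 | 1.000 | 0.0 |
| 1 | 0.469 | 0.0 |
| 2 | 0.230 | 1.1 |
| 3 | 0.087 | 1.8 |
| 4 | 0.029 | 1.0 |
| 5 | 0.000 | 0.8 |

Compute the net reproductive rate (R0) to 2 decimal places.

lx·mx by age: 0, 0, 0.253, 0.1566, 0.029, 0
R0 = Σ lx·mx = 0.4386 → 0.44

0.44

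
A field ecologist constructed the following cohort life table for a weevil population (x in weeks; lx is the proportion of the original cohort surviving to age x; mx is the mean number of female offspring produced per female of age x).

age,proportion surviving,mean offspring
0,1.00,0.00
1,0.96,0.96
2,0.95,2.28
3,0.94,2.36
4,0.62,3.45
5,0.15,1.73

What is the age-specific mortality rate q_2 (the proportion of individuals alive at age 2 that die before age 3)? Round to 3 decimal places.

0.011

q_2 = (l_2 − l_3) / l_2 = (0.95 − 0.94) / 0.95
     = 0.01 / 0.95 = 0.010526… → 0.011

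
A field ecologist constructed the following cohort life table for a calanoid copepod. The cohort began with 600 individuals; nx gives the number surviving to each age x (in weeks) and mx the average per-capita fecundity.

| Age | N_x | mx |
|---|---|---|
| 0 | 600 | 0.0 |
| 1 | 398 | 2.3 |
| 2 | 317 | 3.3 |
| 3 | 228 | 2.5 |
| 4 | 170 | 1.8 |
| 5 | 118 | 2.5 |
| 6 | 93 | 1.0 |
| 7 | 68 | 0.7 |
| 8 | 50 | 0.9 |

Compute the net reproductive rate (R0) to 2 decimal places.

lx = nx/n0 = nx/600: 1, 0.66333…, 0.52833…, 0.38, 0.28333…, 0.19667…, 0.155, 0.11333…, 0.08333…
lx·mx by age: 0, 1.525667…, 1.7435…, 0.95, 0.51…, 0.491667…, 0.155, 0.079333…, 0.075…
R0 = Σ lx·mx = 5.530167… → 5.53

5.53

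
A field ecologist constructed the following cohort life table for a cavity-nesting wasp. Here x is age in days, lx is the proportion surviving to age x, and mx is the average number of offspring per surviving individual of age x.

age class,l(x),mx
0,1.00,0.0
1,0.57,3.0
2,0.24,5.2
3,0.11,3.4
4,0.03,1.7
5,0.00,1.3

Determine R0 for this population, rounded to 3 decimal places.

lx·mx by age: 0, 1.71, 1.248, 0.374, 0.051, 0
R0 = Σ lx·mx = 3.383 → 3.383

3.383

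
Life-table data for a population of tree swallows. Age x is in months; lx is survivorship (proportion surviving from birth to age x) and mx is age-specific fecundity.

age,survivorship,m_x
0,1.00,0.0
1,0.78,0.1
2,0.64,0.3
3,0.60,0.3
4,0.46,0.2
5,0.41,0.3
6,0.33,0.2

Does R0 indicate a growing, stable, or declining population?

R0 = Σ lx·mx = 0 + 0.078 + 0.192 + 0.18 + 0.092 + 0.123 + 0.066 = 0.731
R0 < 1, so the population is declining.

declining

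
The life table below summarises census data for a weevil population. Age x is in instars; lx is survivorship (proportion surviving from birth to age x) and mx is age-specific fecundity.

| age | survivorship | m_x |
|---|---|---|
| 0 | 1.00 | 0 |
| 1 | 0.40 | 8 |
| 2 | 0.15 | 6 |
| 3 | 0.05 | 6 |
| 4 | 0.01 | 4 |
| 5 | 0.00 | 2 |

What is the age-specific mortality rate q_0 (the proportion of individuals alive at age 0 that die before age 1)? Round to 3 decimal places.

q_0 = (l_0 − l_1) / l_0 = (1 − 0.4) / 1
     = 0.6 / 1 = 0.6 → 0.600

0.600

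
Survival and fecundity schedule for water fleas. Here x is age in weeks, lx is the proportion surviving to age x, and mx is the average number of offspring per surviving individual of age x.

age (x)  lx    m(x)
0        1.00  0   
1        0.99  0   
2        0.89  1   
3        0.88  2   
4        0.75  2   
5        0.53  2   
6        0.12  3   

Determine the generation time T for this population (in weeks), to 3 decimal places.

3.684

lx·mx: 0, 0, 0.89, 1.76, 1.5, 1.06, 0.36 → R0 = 5.57
x·lx·mx: 0, 0, 1.78, 5.28, 6, 5.3, 2.16 → Σ = 20.52
T = 20.52 / 5.57 = 3.684022… → 3.684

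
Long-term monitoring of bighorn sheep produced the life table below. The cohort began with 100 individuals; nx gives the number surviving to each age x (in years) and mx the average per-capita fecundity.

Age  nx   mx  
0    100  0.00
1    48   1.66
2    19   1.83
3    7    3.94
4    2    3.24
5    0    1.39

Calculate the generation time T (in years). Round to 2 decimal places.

1.74

lx = nx/n0 = nx/100: 1, 0.48, 0.19, 0.07, 0.02, 0
lx·mx: 0, 0.7968, 0.3477, 0.2758, 0.0648, 0 → R0 = 1.4851
x·lx·mx: 0, 0.7968, 0.6954, 0.8274, 0.2592, 0 → Σ = 2.5788
T = 2.5788 / 1.4851 = 1.736449… → 1.74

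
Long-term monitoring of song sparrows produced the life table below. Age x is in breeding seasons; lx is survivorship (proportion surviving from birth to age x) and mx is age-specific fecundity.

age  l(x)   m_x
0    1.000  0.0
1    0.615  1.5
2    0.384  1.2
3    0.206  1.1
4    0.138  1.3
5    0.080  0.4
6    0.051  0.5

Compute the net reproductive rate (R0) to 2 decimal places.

lx·mx by age: 0, 0.9225, 0.4608, 0.2266, 0.1794, 0.032, 0.0255
R0 = Σ lx·mx = 1.8468 → 1.85

1.85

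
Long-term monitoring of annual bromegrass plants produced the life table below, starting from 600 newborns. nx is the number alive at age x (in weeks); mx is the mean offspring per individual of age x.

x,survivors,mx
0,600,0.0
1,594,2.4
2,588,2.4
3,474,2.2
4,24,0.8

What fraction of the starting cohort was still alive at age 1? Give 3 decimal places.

0.990

l_1 = n_1/n_0 = 594/600 = 0.99 → 0.990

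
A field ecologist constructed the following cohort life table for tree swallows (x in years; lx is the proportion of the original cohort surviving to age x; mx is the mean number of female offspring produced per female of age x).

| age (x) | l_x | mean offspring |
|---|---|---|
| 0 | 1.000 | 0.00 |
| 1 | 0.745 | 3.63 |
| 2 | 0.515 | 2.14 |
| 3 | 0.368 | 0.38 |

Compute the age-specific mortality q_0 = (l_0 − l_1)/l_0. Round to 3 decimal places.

q_0 = (l_0 − l_1) / l_0 = (1 − 0.745) / 1
     = 0.255 / 1 = 0.255 → 0.255

0.255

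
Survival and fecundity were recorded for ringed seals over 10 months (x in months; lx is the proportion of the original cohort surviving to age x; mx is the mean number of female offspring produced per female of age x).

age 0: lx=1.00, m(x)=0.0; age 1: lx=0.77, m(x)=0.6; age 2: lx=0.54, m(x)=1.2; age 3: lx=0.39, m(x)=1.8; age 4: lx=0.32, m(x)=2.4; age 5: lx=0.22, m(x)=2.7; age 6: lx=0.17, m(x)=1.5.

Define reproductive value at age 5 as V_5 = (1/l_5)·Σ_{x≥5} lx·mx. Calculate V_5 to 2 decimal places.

3.86

lx·mx for x ≥ 5: 0.594, 0.255 → sum = 0.849
V_5 = 0.849 / l_5 = 0.849 / 0.22 = 3.859091… → 3.86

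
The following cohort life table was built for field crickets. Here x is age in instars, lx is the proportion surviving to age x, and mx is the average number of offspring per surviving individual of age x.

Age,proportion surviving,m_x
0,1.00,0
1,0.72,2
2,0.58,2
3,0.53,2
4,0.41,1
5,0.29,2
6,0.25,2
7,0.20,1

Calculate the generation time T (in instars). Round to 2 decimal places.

lx·mx: 0, 1.44, 1.16, 1.06, 0.41, 0.58, 0.5, 0.2 → R0 = 5.35
x·lx·mx: 0, 1.44, 2.32, 3.18, 1.64, 2.9, 3, 1.4 → Σ = 15.88
T = 15.88 / 5.35 = 2.968224… → 2.97

2.97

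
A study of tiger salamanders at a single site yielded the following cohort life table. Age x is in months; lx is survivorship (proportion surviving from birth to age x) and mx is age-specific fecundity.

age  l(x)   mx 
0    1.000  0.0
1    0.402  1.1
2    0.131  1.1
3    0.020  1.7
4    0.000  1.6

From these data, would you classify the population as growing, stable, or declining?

R0 = Σ lx·mx = 0 + 0.4422 + 0.1441 + 0.034 + 0 = 0.6203
R0 < 1, so the population is declining.

declining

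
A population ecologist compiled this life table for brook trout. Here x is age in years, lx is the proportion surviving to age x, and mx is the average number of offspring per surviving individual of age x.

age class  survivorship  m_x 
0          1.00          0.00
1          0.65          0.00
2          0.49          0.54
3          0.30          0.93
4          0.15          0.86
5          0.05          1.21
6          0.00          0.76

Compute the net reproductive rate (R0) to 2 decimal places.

lx·mx by age: 0, 0, 0.2646, 0.279, 0.129, 0.0605, 0
R0 = Σ lx·mx = 0.7331 → 0.73

0.73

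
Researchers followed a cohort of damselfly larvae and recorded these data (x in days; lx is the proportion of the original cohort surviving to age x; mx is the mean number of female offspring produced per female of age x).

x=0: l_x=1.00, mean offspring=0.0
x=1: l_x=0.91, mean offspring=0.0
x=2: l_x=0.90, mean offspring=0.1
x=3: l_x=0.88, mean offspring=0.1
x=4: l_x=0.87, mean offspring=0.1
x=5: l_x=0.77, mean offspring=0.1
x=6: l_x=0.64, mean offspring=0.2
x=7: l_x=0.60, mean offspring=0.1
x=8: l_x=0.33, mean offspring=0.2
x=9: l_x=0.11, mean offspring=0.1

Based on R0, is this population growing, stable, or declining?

R0 = Σ lx·mx = 0 + 0 + 0.09 + 0.088 + 0.087 + 0.077 + 0.128 + 0.06 + 0.066 + 0.011 = 0.607
R0 < 1, so the population is declining.

declining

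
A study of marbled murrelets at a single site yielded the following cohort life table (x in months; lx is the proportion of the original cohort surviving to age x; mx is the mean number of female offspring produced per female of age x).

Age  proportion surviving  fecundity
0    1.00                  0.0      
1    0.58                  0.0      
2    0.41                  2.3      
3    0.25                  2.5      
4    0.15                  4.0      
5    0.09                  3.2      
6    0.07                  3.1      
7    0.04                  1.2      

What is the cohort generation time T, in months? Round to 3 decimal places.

3.395

lx·mx: 0, 0, 0.943, 0.625, 0.6, 0.288, 0.217, 0.048 → R0 = 2.721
x·lx·mx: 0, 0, 1.886, 1.875, 2.4, 1.44, 1.302, 0.336 → Σ = 9.239
T = 9.239 / 2.721 = 3.395443… → 3.395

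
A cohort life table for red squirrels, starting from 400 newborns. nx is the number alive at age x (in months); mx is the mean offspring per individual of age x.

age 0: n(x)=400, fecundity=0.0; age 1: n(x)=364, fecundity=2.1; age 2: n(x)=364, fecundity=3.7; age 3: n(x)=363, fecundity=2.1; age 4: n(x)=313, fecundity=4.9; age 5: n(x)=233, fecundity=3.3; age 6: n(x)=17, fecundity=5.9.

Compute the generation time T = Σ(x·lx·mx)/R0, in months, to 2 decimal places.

lx = nx/n0 = nx/400: 1, 0.91, 0.91, 0.9075, 0.7825, 0.5825, 0.0425
lx·mx: 0, 1.911, 3.367, 1.90575, 3.83425, 1.92225, 0.25075 → R0 = 13.191
x·lx·mx: 0, 1.911, 6.734, 5.71725, 15.337, 9.61125, 1.5045 → Σ = 40.815
T = 40.815 / 13.191 = 3.094155… → 3.09

3.09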